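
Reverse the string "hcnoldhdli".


Input: hcnoldhdli
Reading characters right to left:
  Position 9: 'i'
  Position 8: 'l'
  Position 7: 'd'
  Position 6: 'h'
  Position 5: 'd'
  Position 4: 'l'
  Position 3: 'o'
  Position 2: 'n'
  Position 1: 'c'
  Position 0: 'h'
Reversed: ildhdlonch

ildhdlonch


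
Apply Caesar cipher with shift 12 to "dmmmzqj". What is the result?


Caesar cipher: shift "dmmmzqj" by 12
  'd' (pos 3) + 12 = pos 15 = 'p'
  'm' (pos 12) + 12 = pos 24 = 'y'
  'm' (pos 12) + 12 = pos 24 = 'y'
  'm' (pos 12) + 12 = pos 24 = 'y'
  'z' (pos 25) + 12 = pos 11 = 'l'
  'q' (pos 16) + 12 = pos 2 = 'c'
  'j' (pos 9) + 12 = pos 21 = 'v'
Result: pyyylcv

pyyylcv


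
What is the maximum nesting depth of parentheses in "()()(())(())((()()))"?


Input: "()()(())(())((()()))"
Tracking depth:
  Position 0 '(': depth becomes 1
  Position 1 ')': depth becomes 0
  Position 2 '(': depth becomes 1
  Position 3 ')': depth becomes 0
  Position 4 '(': depth becomes 1
  Position 5 '(': depth becomes 2
  Position 6 ')': depth becomes 1
  Position 7 ')': depth becomes 0
  Position 8 '(': depth becomes 1
  Position 9 '(': depth becomes 2
  Position 10 ')': depth becomes 1
  Position 11 ')': depth becomes 0
  Position 12 '(': depth becomes 1
  Position 13 '(': depth becomes 2
  Position 14 '(': depth becomes 3
  Position 15 ')': depth becomes 2
  Position 16 '(': depth becomes 3
  Position 17 ')': depth becomes 2
  Position 18 ')': depth becomes 1
  Position 19 ')': depth becomes 0
Maximum depth reached: 3

3


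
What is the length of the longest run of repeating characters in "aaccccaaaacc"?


Input: "aaccccaaaacc"
Scanning for longest run:
  Position 1 ('a'): continues run of 'a', length=2
  Position 2 ('c'): new char, reset run to 1
  Position 3 ('c'): continues run of 'c', length=2
  Position 4 ('c'): continues run of 'c', length=3
  Position 5 ('c'): continues run of 'c', length=4
  Position 6 ('a'): new char, reset run to 1
  Position 7 ('a'): continues run of 'a', length=2
  Position 8 ('a'): continues run of 'a', length=3
  Position 9 ('a'): continues run of 'a', length=4
  Position 10 ('c'): new char, reset run to 1
  Position 11 ('c'): continues run of 'c', length=2
Longest run: 'c' with length 4

4


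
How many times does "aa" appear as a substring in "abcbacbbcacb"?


Searching for "aa" in "abcbacbbcacb"
Scanning each position:
  Position 0: "ab" => no
  Position 1: "bc" => no
  Position 2: "cb" => no
  Position 3: "ba" => no
  Position 4: "ac" => no
  Position 5: "cb" => no
  Position 6: "bb" => no
  Position 7: "bc" => no
  Position 8: "ca" => no
  Position 9: "ac" => no
  Position 10: "cb" => no
Total occurrences: 0

0


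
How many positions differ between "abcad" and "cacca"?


Comparing "abcad" and "cacca" position by position:
  Position 0: 'a' vs 'c' => DIFFER
  Position 1: 'b' vs 'a' => DIFFER
  Position 2: 'c' vs 'c' => same
  Position 3: 'a' vs 'c' => DIFFER
  Position 4: 'd' vs 'a' => DIFFER
Positions that differ: 4

4


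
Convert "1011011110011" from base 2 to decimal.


Input: "1011011110011" in base 2
Positional expansion:
  Digit '1' (value 1) x 2^12 = 4096
  Digit '0' (value 0) x 2^11 = 0
  Digit '1' (value 1) x 2^10 = 1024
  Digit '1' (value 1) x 2^9 = 512
  Digit '0' (value 0) x 2^8 = 0
  Digit '1' (value 1) x 2^7 = 128
  Digit '1' (value 1) x 2^6 = 64
  Digit '1' (value 1) x 2^5 = 32
  Digit '1' (value 1) x 2^4 = 16
  Digit '0' (value 0) x 2^3 = 0
  Digit '0' (value 0) x 2^2 = 0
  Digit '1' (value 1) x 2^1 = 2
  Digit '1' (value 1) x 2^0 = 1
Sum = 5875

5875


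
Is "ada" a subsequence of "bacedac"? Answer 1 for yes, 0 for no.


Check if "ada" is a subsequence of "bacedac"
Greedy scan:
  Position 0 ('b'): no match needed
  Position 1 ('a'): matches sub[0] = 'a'
  Position 2 ('c'): no match needed
  Position 3 ('e'): no match needed
  Position 4 ('d'): matches sub[1] = 'd'
  Position 5 ('a'): matches sub[2] = 'a'
  Position 6 ('c'): no match needed
All 3 characters matched => is a subsequence

1


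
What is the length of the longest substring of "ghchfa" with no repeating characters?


Input: "ghchfa"
Sliding window (track last position of each char):
  Position 0 ('g'): window [0,0] length 1 -- new best
  Position 1 ('h'): window [0,1] length 2 -- new best
  Position 2 ('c'): window [0,2] length 3 -- new best
  Position 3 ('h'): repeat (last at 1), move window start to 2
  Position 3 ('h'): window [2,3] length 2
  Position 4 ('f'): window [2,4] length 3
  Position 5 ('a'): window [2,5] length 4 -- new best
Longest substring with no repeats: "chfa" with length 4

4


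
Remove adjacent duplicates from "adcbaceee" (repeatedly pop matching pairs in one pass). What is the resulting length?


Input: adcbaceee
Stack-based adjacent duplicate removal:
  Read 'a': push. Stack: a
  Read 'd': push. Stack: ad
  Read 'c': push. Stack: adc
  Read 'b': push. Stack: adcb
  Read 'a': push. Stack: adcba
  Read 'c': push. Stack: adcbac
  Read 'e': push. Stack: adcbace
  Read 'e': matches stack top 'e' => pop. Stack: adcbac
  Read 'e': push. Stack: adcbace
Final stack: "adcbace" (length 7)

7


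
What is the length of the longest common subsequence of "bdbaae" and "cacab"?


LCS of "bdbaae" and "cacab"
DP table:
           c    a    c    a    b
      0    0    0    0    0    0
  b   0    0    0    0    0    1
  d   0    0    0    0    0    1
  b   0    0    0    0    0    1
  a   0    0    1    1    1    1
  a   0    0    1    1    2    2
  e   0    0    1    1    2    2
LCS length = dp[6][5] = 2

2


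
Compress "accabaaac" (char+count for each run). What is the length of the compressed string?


Input: accabaaac
Runs:
  'a' x 1 => "a1"
  'c' x 2 => "c2"
  'a' x 1 => "a1"
  'b' x 1 => "b1"
  'a' x 3 => "a3"
  'c' x 1 => "c1"
Compressed: "a1c2a1b1a3c1"
Compressed length: 12

12


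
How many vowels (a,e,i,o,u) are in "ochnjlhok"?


Input: ochnjlhok
Checking each character:
  'o' at position 0: vowel (running total: 1)
  'c' at position 1: consonant
  'h' at position 2: consonant
  'n' at position 3: consonant
  'j' at position 4: consonant
  'l' at position 5: consonant
  'h' at position 6: consonant
  'o' at position 7: vowel (running total: 2)
  'k' at position 8: consonant
Total vowels: 2

2


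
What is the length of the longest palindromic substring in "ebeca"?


Input: "ebeca"
Checking substrings for palindromes:
  [0:3] "ebe" (len 3) => palindrome
Longest palindromic substring: "ebe" with length 3

3


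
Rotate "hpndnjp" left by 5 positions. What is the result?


Input: "hpndnjp", rotate left by 5
First 5 characters: "hpndn"
Remaining characters: "jp"
Concatenate remaining + first: "jp" + "hpndn" = "jphpndn"

jphpndn


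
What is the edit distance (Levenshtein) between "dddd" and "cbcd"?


Computing edit distance: "dddd" -> "cbcd"
DP table:
           c    b    c    d
      0    1    2    3    4
  d   1    1    2    3    3
  d   2    2    2    3    3
  d   3    3    3    3    3
  d   4    4    4    4    3
Edit distance = dp[4][4] = 3

3


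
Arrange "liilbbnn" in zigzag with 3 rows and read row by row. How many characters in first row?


Zigzag "liilbbnn" into 3 rows:
Placing characters:
  'l' => row 0
  'i' => row 1
  'i' => row 2
  'l' => row 1
  'b' => row 0
  'b' => row 1
  'n' => row 2
  'n' => row 1
Rows:
  Row 0: "lb"
  Row 1: "ilbn"
  Row 2: "in"
First row length: 2

2


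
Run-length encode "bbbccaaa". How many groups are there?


Input: bbbccaaa
Scanning for consecutive runs:
  Group 1: 'b' x 3 (positions 0-2)
  Group 2: 'c' x 2 (positions 3-4)
  Group 3: 'a' x 3 (positions 5-7)
Total groups: 3

3


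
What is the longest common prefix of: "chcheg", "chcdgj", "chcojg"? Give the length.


Words: chcheg, chcdgj, chcojg
  Position 0: all 'c' => match
  Position 1: all 'h' => match
  Position 2: all 'c' => match
  Position 3: ('h', 'd', 'o') => mismatch, stop
LCP = "chc" (length 3)

3


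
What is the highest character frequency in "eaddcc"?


Input: eaddcc
Character counts:
  'a': 1
  'c': 2
  'd': 2
  'e': 1
Maximum frequency: 2

2


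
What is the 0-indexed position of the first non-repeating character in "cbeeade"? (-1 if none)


Input: cbeeade
Character frequencies:
  'a': 1
  'b': 1
  'c': 1
  'd': 1
  'e': 3
Scanning left to right for freq == 1:
  Position 0 ('c'): unique! => answer = 0

0


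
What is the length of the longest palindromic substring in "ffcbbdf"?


Input: "ffcbbdf"
Checking substrings for palindromes:
  [0:2] "ff" (len 2) => palindrome
  [3:5] "bb" (len 2) => palindrome
Longest palindromic substring: "ff" with length 2

2


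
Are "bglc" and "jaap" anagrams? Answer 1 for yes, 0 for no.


Strings: "bglc", "jaap"
Sorted first:  bcgl
Sorted second: aajp
Differ at position 0: 'b' vs 'a' => not anagrams

0


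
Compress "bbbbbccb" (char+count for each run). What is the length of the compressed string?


Input: bbbbbccb
Runs:
  'b' x 5 => "b5"
  'c' x 2 => "c2"
  'b' x 1 => "b1"
Compressed: "b5c2b1"
Compressed length: 6

6


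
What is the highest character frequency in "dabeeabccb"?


Input: dabeeabccb
Character counts:
  'a': 2
  'b': 3
  'c': 2
  'd': 1
  'e': 2
Maximum frequency: 3

3


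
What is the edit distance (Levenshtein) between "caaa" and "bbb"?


Computing edit distance: "caaa" -> "bbb"
DP table:
           b    b    b
      0    1    2    3
  c   1    1    2    3
  a   2    2    2    3
  a   3    3    3    3
  a   4    4    4    4
Edit distance = dp[4][3] = 4

4


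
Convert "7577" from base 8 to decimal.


Input: "7577" in base 8
Positional expansion:
  Digit '7' (value 7) x 8^3 = 3584
  Digit '5' (value 5) x 8^2 = 320
  Digit '7' (value 7) x 8^1 = 56
  Digit '7' (value 7) x 8^0 = 7
Sum = 3967

3967


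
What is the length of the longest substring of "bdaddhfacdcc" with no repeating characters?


Input: "bdaddhfacdcc"
Sliding window (track last position of each char):
  Position 0 ('b'): window [0,0] length 1 -- new best
  Position 1 ('d'): window [0,1] length 2 -- new best
  Position 2 ('a'): window [0,2] length 3 -- new best
  Position 3 ('d'): repeat (last at 1), move window start to 2
  Position 3 ('d'): window [2,3] length 2
  Position 4 ('d'): repeat (last at 3), move window start to 4
  Position 4 ('d'): window [4,4] length 1
  Position 5 ('h'): window [4,5] length 2
  Position 6 ('f'): window [4,6] length 3
  Position 7 ('a'): window [4,7] length 4 -- new best
  Position 8 ('c'): window [4,8] length 5 -- new best
  Position 9 ('d'): repeat (last at 4), move window start to 5
  Position 9 ('d'): window [5,9] length 5
  Position 10 ('c'): repeat (last at 8), move window start to 9
  Position 10 ('c'): window [9,10] length 2
  Position 11 ('c'): repeat (last at 10), move window start to 11
  Position 11 ('c'): window [11,11] length 1
Longest substring with no repeats: "dhfac" with length 5

5


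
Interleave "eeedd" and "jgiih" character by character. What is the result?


Interleaving "eeedd" and "jgiih":
  Position 0: 'e' from first, 'j' from second => "ej"
  Position 1: 'e' from first, 'g' from second => "eg"
  Position 2: 'e' from first, 'i' from second => "ei"
  Position 3: 'd' from first, 'i' from second => "di"
  Position 4: 'd' from first, 'h' from second => "dh"
Result: ejegeididh

ejegeididh


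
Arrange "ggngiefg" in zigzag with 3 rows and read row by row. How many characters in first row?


Zigzag "ggngiefg" into 3 rows:
Placing characters:
  'g' => row 0
  'g' => row 1
  'n' => row 2
  'g' => row 1
  'i' => row 0
  'e' => row 1
  'f' => row 2
  'g' => row 1
Rows:
  Row 0: "gi"
  Row 1: "ggeg"
  Row 2: "nf"
First row length: 2

2


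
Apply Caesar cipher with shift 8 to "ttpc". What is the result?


Caesar cipher: shift "ttpc" by 8
  't' (pos 19) + 8 = pos 1 = 'b'
  't' (pos 19) + 8 = pos 1 = 'b'
  'p' (pos 15) + 8 = pos 23 = 'x'
  'c' (pos 2) + 8 = pos 10 = 'k'
Result: bbxk

bbxk


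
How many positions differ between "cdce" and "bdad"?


Comparing "cdce" and "bdad" position by position:
  Position 0: 'c' vs 'b' => DIFFER
  Position 1: 'd' vs 'd' => same
  Position 2: 'c' vs 'a' => DIFFER
  Position 3: 'e' vs 'd' => DIFFER
Positions that differ: 3

3


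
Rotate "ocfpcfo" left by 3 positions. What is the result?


Input: "ocfpcfo", rotate left by 3
First 3 characters: "ocf"
Remaining characters: "pcfo"
Concatenate remaining + first: "pcfo" + "ocf" = "pcfoocf"

pcfoocf


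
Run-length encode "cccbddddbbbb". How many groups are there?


Input: cccbddddbbbb
Scanning for consecutive runs:
  Group 1: 'c' x 3 (positions 0-2)
  Group 2: 'b' x 1 (positions 3-3)
  Group 3: 'd' x 4 (positions 4-7)
  Group 4: 'b' x 4 (positions 8-11)
Total groups: 4

4


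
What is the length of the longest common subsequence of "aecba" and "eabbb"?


LCS of "aecba" and "eabbb"
DP table:
           e    a    b    b    b
      0    0    0    0    0    0
  a   0    0    1    1    1    1
  e   0    1    1    1    1    1
  c   0    1    1    1    1    1
  b   0    1    1    2    2    2
  a   0    1    2    2    2    2
LCS length = dp[5][5] = 2

2


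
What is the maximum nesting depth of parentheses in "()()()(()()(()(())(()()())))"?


Input: "()()()(()()(()(())(()()())))"
Tracking depth:
  Position 0 '(': depth becomes 1
  Position 1 ')': depth becomes 0
  Position 2 '(': depth becomes 1
  Position 3 ')': depth becomes 0
  Position 4 '(': depth becomes 1
  Position 5 ')': depth becomes 0
  Position 6 '(': depth becomes 1
  Position 7 '(': depth becomes 2
  Position 8 ')': depth becomes 1
  Position 9 '(': depth becomes 2
  Position 10 ')': depth becomes 1
  Position 11 '(': depth becomes 2
  Position 12 '(': depth becomes 3
  Position 13 ')': depth becomes 2
  Position 14 '(': depth becomes 3
  Position 15 '(': depth becomes 4
  Position 16 ')': depth becomes 3
  Position 17 ')': depth becomes 2
  Position 18 '(': depth becomes 3
  Position 19 '(': depth becomes 4
  Position 20 ')': depth becomes 3
  Position 21 '(': depth becomes 4
  Position 22 ')': depth becomes 3
  Position 23 '(': depth becomes 4
  Position 24 ')': depth becomes 3
  Position 25 ')': depth becomes 2
  Position 26 ')': depth becomes 1
  Position 27 ')': depth becomes 0
Maximum depth reached: 4

4


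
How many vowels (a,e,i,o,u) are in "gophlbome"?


Input: gophlbome
Checking each character:
  'g' at position 0: consonant
  'o' at position 1: vowel (running total: 1)
  'p' at position 2: consonant
  'h' at position 3: consonant
  'l' at position 4: consonant
  'b' at position 5: consonant
  'o' at position 6: vowel (running total: 2)
  'm' at position 7: consonant
  'e' at position 8: vowel (running total: 3)
Total vowels: 3

3


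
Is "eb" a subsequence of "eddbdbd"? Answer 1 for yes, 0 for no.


Check if "eb" is a subsequence of "eddbdbd"
Greedy scan:
  Position 0 ('e'): matches sub[0] = 'e'
  Position 1 ('d'): no match needed
  Position 2 ('d'): no match needed
  Position 3 ('b'): matches sub[1] = 'b'
  Position 4 ('d'): no match needed
  Position 5 ('b'): no match needed
  Position 6 ('d'): no match needed
All 2 characters matched => is a subsequence

1


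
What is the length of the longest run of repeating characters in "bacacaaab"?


Input: "bacacaaab"
Scanning for longest run:
  Position 1 ('a'): new char, reset run to 1
  Position 2 ('c'): new char, reset run to 1
  Position 3 ('a'): new char, reset run to 1
  Position 4 ('c'): new char, reset run to 1
  Position 5 ('a'): new char, reset run to 1
  Position 6 ('a'): continues run of 'a', length=2
  Position 7 ('a'): continues run of 'a', length=3
  Position 8 ('b'): new char, reset run to 1
Longest run: 'a' with length 3

3


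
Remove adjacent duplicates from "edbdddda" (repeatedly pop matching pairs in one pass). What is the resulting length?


Input: edbdddda
Stack-based adjacent duplicate removal:
  Read 'e': push. Stack: e
  Read 'd': push. Stack: ed
  Read 'b': push. Stack: edb
  Read 'd': push. Stack: edbd
  Read 'd': matches stack top 'd' => pop. Stack: edb
  Read 'd': push. Stack: edbd
  Read 'd': matches stack top 'd' => pop. Stack: edb
  Read 'a': push. Stack: edba
Final stack: "edba" (length 4)

4


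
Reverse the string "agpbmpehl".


Input: agpbmpehl
Reading characters right to left:
  Position 8: 'l'
  Position 7: 'h'
  Position 6: 'e'
  Position 5: 'p'
  Position 4: 'm'
  Position 3: 'b'
  Position 2: 'p'
  Position 1: 'g'
  Position 0: 'a'
Reversed: lhepmbpga

lhepmbpga


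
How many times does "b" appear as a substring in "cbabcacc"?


Searching for "b" in "cbabcacc"
Scanning each position:
  Position 0: "c" => no
  Position 1: "b" => MATCH
  Position 2: "a" => no
  Position 3: "b" => MATCH
  Position 4: "c" => no
  Position 5: "a" => no
  Position 6: "c" => no
  Position 7: "c" => no
Total occurrences: 2

2


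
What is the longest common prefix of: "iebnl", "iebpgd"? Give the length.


Words: iebnl, iebpgd
  Position 0: all 'i' => match
  Position 1: all 'e' => match
  Position 2: all 'b' => match
  Position 3: ('n', 'p') => mismatch, stop
LCP = "ieb" (length 3)

3


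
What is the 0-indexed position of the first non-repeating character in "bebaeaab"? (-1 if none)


Input: bebaeaab
Character frequencies:
  'a': 3
  'b': 3
  'e': 2
Scanning left to right for freq == 1:
  Position 0 ('b'): freq=3, skip
  Position 1 ('e'): freq=2, skip
  Position 2 ('b'): freq=3, skip
  Position 3 ('a'): freq=3, skip
  Position 4 ('e'): freq=2, skip
  Position 5 ('a'): freq=3, skip
  Position 6 ('a'): freq=3, skip
  Position 7 ('b'): freq=3, skip
  No unique character found => answer = -1

-1


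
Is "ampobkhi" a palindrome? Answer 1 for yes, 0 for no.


Input: ampobkhi
Reversed: ihkbopma
  Compare pos 0 ('a') with pos 7 ('i'): MISMATCH
  Compare pos 1 ('m') with pos 6 ('h'): MISMATCH
  Compare pos 2 ('p') with pos 5 ('k'): MISMATCH
  Compare pos 3 ('o') with pos 4 ('b'): MISMATCH
Result: not a palindrome

0


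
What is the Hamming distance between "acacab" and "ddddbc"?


Comparing "acacab" and "ddddbc" position by position:
  Position 0: 'a' vs 'd' => differ
  Position 1: 'c' vs 'd' => differ
  Position 2: 'a' vs 'd' => differ
  Position 3: 'c' vs 'd' => differ
  Position 4: 'a' vs 'b' => differ
  Position 5: 'b' vs 'c' => differ
Total differences (Hamming distance): 6

6


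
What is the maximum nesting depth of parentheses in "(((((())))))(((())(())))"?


Input: "(((((())))))(((())(())))"
Tracking depth:
  Position 0 '(': depth becomes 1
  Position 1 '(': depth becomes 2
  Position 2 '(': depth becomes 3
  Position 3 '(': depth becomes 4
  Position 4 '(': depth becomes 5
  Position 5 '(': depth becomes 6
  Position 6 ')': depth becomes 5
  Position 7 ')': depth becomes 4
  Position 8 ')': depth becomes 3
  Position 9 ')': depth becomes 2
  Position 10 ')': depth becomes 1
  Position 11 ')': depth becomes 0
  Position 12 '(': depth becomes 1
  Position 13 '(': depth becomes 2
  Position 14 '(': depth becomes 3
  Position 15 '(': depth becomes 4
  Position 16 ')': depth becomes 3
  Position 17 ')': depth becomes 2
  Position 18 '(': depth becomes 3
  Position 19 '(': depth becomes 4
  Position 20 ')': depth becomes 3
  Position 21 ')': depth becomes 2
  Position 22 ')': depth becomes 1
  Position 23 ')': depth becomes 0
Maximum depth reached: 6

6


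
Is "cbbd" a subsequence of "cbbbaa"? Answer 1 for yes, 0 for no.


Check if "cbbd" is a subsequence of "cbbbaa"
Greedy scan:
  Position 0 ('c'): matches sub[0] = 'c'
  Position 1 ('b'): matches sub[1] = 'b'
  Position 2 ('b'): matches sub[2] = 'b'
  Position 3 ('b'): no match needed
  Position 4 ('a'): no match needed
  Position 5 ('a'): no match needed
Only matched 3/4 characters => not a subsequence

0


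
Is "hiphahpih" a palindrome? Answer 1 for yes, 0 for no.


Input: hiphahpih
Reversed: hiphahpih
  Compare pos 0 ('h') with pos 8 ('h'): match
  Compare pos 1 ('i') with pos 7 ('i'): match
  Compare pos 2 ('p') with pos 6 ('p'): match
  Compare pos 3 ('h') with pos 5 ('h'): match
Result: palindrome

1


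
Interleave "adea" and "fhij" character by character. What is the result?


Interleaving "adea" and "fhij":
  Position 0: 'a' from first, 'f' from second => "af"
  Position 1: 'd' from first, 'h' from second => "dh"
  Position 2: 'e' from first, 'i' from second => "ei"
  Position 3: 'a' from first, 'j' from second => "aj"
Result: afdheiaj

afdheiaj


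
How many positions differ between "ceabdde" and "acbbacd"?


Comparing "ceabdde" and "acbbacd" position by position:
  Position 0: 'c' vs 'a' => DIFFER
  Position 1: 'e' vs 'c' => DIFFER
  Position 2: 'a' vs 'b' => DIFFER
  Position 3: 'b' vs 'b' => same
  Position 4: 'd' vs 'a' => DIFFER
  Position 5: 'd' vs 'c' => DIFFER
  Position 6: 'e' vs 'd' => DIFFER
Positions that differ: 6

6


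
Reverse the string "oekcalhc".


Input: oekcalhc
Reading characters right to left:
  Position 7: 'c'
  Position 6: 'h'
  Position 5: 'l'
  Position 4: 'a'
  Position 3: 'c'
  Position 2: 'k'
  Position 1: 'e'
  Position 0: 'o'
Reversed: chlackeo

chlackeo


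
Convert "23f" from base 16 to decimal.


Input: "23f" in base 16
Positional expansion:
  Digit '2' (value 2) x 16^2 = 512
  Digit '3' (value 3) x 16^1 = 48
  Digit 'f' (value 15) x 16^0 = 15
Sum = 575

575


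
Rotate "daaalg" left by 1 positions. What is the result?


Input: "daaalg", rotate left by 1
First 1 characters: "d"
Remaining characters: "aaalg"
Concatenate remaining + first: "aaalg" + "d" = "aaalgd"

aaalgd


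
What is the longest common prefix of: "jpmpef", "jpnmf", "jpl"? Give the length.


Words: jpmpef, jpnmf, jpl
  Position 0: all 'j' => match
  Position 1: all 'p' => match
  Position 2: ('m', 'n', 'l') => mismatch, stop
LCP = "jp" (length 2)

2


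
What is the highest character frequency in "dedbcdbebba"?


Input: dedbcdbebba
Character counts:
  'a': 1
  'b': 4
  'c': 1
  'd': 3
  'e': 2
Maximum frequency: 4

4


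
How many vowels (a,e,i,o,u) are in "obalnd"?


Input: obalnd
Checking each character:
  'o' at position 0: vowel (running total: 1)
  'b' at position 1: consonant
  'a' at position 2: vowel (running total: 2)
  'l' at position 3: consonant
  'n' at position 4: consonant
  'd' at position 5: consonant
Total vowels: 2

2


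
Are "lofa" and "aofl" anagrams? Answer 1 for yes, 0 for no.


Strings: "lofa", "aofl"
Sorted first:  aflo
Sorted second: aflo
Sorted forms match => anagrams

1


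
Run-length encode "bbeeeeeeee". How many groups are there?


Input: bbeeeeeeee
Scanning for consecutive runs:
  Group 1: 'b' x 2 (positions 0-1)
  Group 2: 'e' x 8 (positions 2-9)
Total groups: 2

2


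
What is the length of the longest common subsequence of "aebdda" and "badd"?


LCS of "aebdda" and "badd"
DP table:
           b    a    d    d
      0    0    0    0    0
  a   0    0    1    1    1
  e   0    0    1    1    1
  b   0    1    1    1    1
  d   0    1    1    2    2
  d   0    1    1    2    3
  a   0    1    2    2    3
LCS length = dp[6][4] = 3

3


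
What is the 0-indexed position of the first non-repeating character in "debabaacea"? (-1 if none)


Input: debabaacea
Character frequencies:
  'a': 4
  'b': 2
  'c': 1
  'd': 1
  'e': 2
Scanning left to right for freq == 1:
  Position 0 ('d'): unique! => answer = 0

0


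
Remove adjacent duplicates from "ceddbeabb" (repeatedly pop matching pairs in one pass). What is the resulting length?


Input: ceddbeabb
Stack-based adjacent duplicate removal:
  Read 'c': push. Stack: c
  Read 'e': push. Stack: ce
  Read 'd': push. Stack: ced
  Read 'd': matches stack top 'd' => pop. Stack: ce
  Read 'b': push. Stack: ceb
  Read 'e': push. Stack: cebe
  Read 'a': push. Stack: cebea
  Read 'b': push. Stack: cebeab
  Read 'b': matches stack top 'b' => pop. Stack: cebea
Final stack: "cebea" (length 5)

5


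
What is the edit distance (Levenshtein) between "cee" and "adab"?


Computing edit distance: "cee" -> "adab"
DP table:
           a    d    a    b
      0    1    2    3    4
  c   1    1    2    3    4
  e   2    2    2    3    4
  e   3    3    3    3    4
Edit distance = dp[3][4] = 4

4


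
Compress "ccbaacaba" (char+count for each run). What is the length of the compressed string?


Input: ccbaacaba
Runs:
  'c' x 2 => "c2"
  'b' x 1 => "b1"
  'a' x 2 => "a2"
  'c' x 1 => "c1"
  'a' x 1 => "a1"
  'b' x 1 => "b1"
  'a' x 1 => "a1"
Compressed: "c2b1a2c1a1b1a1"
Compressed length: 14

14


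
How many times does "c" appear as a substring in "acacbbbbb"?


Searching for "c" in "acacbbbbb"
Scanning each position:
  Position 0: "a" => no
  Position 1: "c" => MATCH
  Position 2: "a" => no
  Position 3: "c" => MATCH
  Position 4: "b" => no
  Position 5: "b" => no
  Position 6: "b" => no
  Position 7: "b" => no
  Position 8: "b" => no
Total occurrences: 2

2


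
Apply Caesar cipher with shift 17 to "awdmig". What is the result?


Caesar cipher: shift "awdmig" by 17
  'a' (pos 0) + 17 = pos 17 = 'r'
  'w' (pos 22) + 17 = pos 13 = 'n'
  'd' (pos 3) + 17 = pos 20 = 'u'
  'm' (pos 12) + 17 = pos 3 = 'd'
  'i' (pos 8) + 17 = pos 25 = 'z'
  'g' (pos 6) + 17 = pos 23 = 'x'
Result: rnudzx

rnudzx


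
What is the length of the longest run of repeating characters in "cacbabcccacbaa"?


Input: "cacbabcccacbaa"
Scanning for longest run:
  Position 1 ('a'): new char, reset run to 1
  Position 2 ('c'): new char, reset run to 1
  Position 3 ('b'): new char, reset run to 1
  Position 4 ('a'): new char, reset run to 1
  Position 5 ('b'): new char, reset run to 1
  Position 6 ('c'): new char, reset run to 1
  Position 7 ('c'): continues run of 'c', length=2
  Position 8 ('c'): continues run of 'c', length=3
  Position 9 ('a'): new char, reset run to 1
  Position 10 ('c'): new char, reset run to 1
  Position 11 ('b'): new char, reset run to 1
  Position 12 ('a'): new char, reset run to 1
  Position 13 ('a'): continues run of 'a', length=2
Longest run: 'c' with length 3

3


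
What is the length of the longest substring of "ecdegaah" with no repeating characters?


Input: "ecdegaah"
Sliding window (track last position of each char):
  Position 0 ('e'): window [0,0] length 1 -- new best
  Position 1 ('c'): window [0,1] length 2 -- new best
  Position 2 ('d'): window [0,2] length 3 -- new best
  Position 3 ('e'): repeat (last at 0), move window start to 1
  Position 3 ('e'): window [1,3] length 3
  Position 4 ('g'): window [1,4] length 4 -- new best
  Position 5 ('a'): window [1,5] length 5 -- new best
  Position 6 ('a'): repeat (last at 5), move window start to 6
  Position 6 ('a'): window [6,6] length 1
  Position 7 ('h'): window [6,7] length 2
Longest substring with no repeats: "cdega" with length 5

5


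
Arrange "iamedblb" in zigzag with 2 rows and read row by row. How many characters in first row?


Zigzag "iamedblb" into 2 rows:
Placing characters:
  'i' => row 0
  'a' => row 1
  'm' => row 0
  'e' => row 1
  'd' => row 0
  'b' => row 1
  'l' => row 0
  'b' => row 1
Rows:
  Row 0: "imdl"
  Row 1: "aebb"
First row length: 4

4


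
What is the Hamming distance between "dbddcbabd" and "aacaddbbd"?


Comparing "dbddcbabd" and "aacaddbbd" position by position:
  Position 0: 'd' vs 'a' => differ
  Position 1: 'b' vs 'a' => differ
  Position 2: 'd' vs 'c' => differ
  Position 3: 'd' vs 'a' => differ
  Position 4: 'c' vs 'd' => differ
  Position 5: 'b' vs 'd' => differ
  Position 6: 'a' vs 'b' => differ
  Position 7: 'b' vs 'b' => same
  Position 8: 'd' vs 'd' => same
Total differences (Hamming distance): 7

7


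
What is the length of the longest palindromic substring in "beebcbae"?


Input: "beebcbae"
Checking substrings for palindromes:
  [0:4] "beeb" (len 4) => palindrome
  [3:6] "bcb" (len 3) => palindrome
  [1:3] "ee" (len 2) => palindrome
Longest palindromic substring: "beeb" with length 4

4


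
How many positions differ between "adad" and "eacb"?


Comparing "adad" and "eacb" position by position:
  Position 0: 'a' vs 'e' => DIFFER
  Position 1: 'd' vs 'a' => DIFFER
  Position 2: 'a' vs 'c' => DIFFER
  Position 3: 'd' vs 'b' => DIFFER
Positions that differ: 4

4


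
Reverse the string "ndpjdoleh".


Input: ndpjdoleh
Reading characters right to left:
  Position 8: 'h'
  Position 7: 'e'
  Position 6: 'l'
  Position 5: 'o'
  Position 4: 'd'
  Position 3: 'j'
  Position 2: 'p'
  Position 1: 'd'
  Position 0: 'n'
Reversed: helodjpdn

helodjpdn


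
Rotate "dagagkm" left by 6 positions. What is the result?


Input: "dagagkm", rotate left by 6
First 6 characters: "dagagk"
Remaining characters: "m"
Concatenate remaining + first: "m" + "dagagk" = "mdagagk"

mdagagk


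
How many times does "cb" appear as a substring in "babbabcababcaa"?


Searching for "cb" in "babbabcababcaa"
Scanning each position:
  Position 0: "ba" => no
  Position 1: "ab" => no
  Position 2: "bb" => no
  Position 3: "ba" => no
  Position 4: "ab" => no
  Position 5: "bc" => no
  Position 6: "ca" => no
  Position 7: "ab" => no
  Position 8: "ba" => no
  Position 9: "ab" => no
  Position 10: "bc" => no
  Position 11: "ca" => no
  Position 12: "aa" => no
Total occurrences: 0

0


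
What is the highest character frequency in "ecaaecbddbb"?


Input: ecaaecbddbb
Character counts:
  'a': 2
  'b': 3
  'c': 2
  'd': 2
  'e': 2
Maximum frequency: 3

3


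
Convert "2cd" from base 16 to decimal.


Input: "2cd" in base 16
Positional expansion:
  Digit '2' (value 2) x 16^2 = 512
  Digit 'c' (value 12) x 16^1 = 192
  Digit 'd' (value 13) x 16^0 = 13
Sum = 717

717


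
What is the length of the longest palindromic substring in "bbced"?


Input: "bbced"
Checking substrings for palindromes:
  [0:2] "bb" (len 2) => palindrome
Longest palindromic substring: "bb" with length 2

2


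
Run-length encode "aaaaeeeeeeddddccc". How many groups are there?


Input: aaaaeeeeeeddddccc
Scanning for consecutive runs:
  Group 1: 'a' x 4 (positions 0-3)
  Group 2: 'e' x 6 (positions 4-9)
  Group 3: 'd' x 4 (positions 10-13)
  Group 4: 'c' x 3 (positions 14-16)
Total groups: 4

4


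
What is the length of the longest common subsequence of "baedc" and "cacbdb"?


LCS of "baedc" and "cacbdb"
DP table:
           c    a    c    b    d    b
      0    0    0    0    0    0    0
  b   0    0    0    0    1    1    1
  a   0    0    1    1    1    1    1
  e   0    0    1    1    1    1    1
  d   0    0    1    1    1    2    2
  c   0    1    1    2    2    2    2
LCS length = dp[5][6] = 2

2


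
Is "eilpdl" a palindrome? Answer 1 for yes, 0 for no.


Input: eilpdl
Reversed: ldplie
  Compare pos 0 ('e') with pos 5 ('l'): MISMATCH
  Compare pos 1 ('i') with pos 4 ('d'): MISMATCH
  Compare pos 2 ('l') with pos 3 ('p'): MISMATCH
Result: not a palindrome

0


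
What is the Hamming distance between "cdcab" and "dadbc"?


Comparing "cdcab" and "dadbc" position by position:
  Position 0: 'c' vs 'd' => differ
  Position 1: 'd' vs 'a' => differ
  Position 2: 'c' vs 'd' => differ
  Position 3: 'a' vs 'b' => differ
  Position 4: 'b' vs 'c' => differ
Total differences (Hamming distance): 5

5


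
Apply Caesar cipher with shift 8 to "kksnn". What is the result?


Caesar cipher: shift "kksnn" by 8
  'k' (pos 10) + 8 = pos 18 = 's'
  'k' (pos 10) + 8 = pos 18 = 's'
  's' (pos 18) + 8 = pos 0 = 'a'
  'n' (pos 13) + 8 = pos 21 = 'v'
  'n' (pos 13) + 8 = pos 21 = 'v'
Result: ssavv

ssavv


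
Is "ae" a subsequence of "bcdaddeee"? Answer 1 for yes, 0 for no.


Check if "ae" is a subsequence of "bcdaddeee"
Greedy scan:
  Position 0 ('b'): no match needed
  Position 1 ('c'): no match needed
  Position 2 ('d'): no match needed
  Position 3 ('a'): matches sub[0] = 'a'
  Position 4 ('d'): no match needed
  Position 5 ('d'): no match needed
  Position 6 ('e'): matches sub[1] = 'e'
  Position 7 ('e'): no match needed
  Position 8 ('e'): no match needed
All 2 characters matched => is a subsequence

1


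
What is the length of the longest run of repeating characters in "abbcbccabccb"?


Input: "abbcbccabccb"
Scanning for longest run:
  Position 1 ('b'): new char, reset run to 1
  Position 2 ('b'): continues run of 'b', length=2
  Position 3 ('c'): new char, reset run to 1
  Position 4 ('b'): new char, reset run to 1
  Position 5 ('c'): new char, reset run to 1
  Position 6 ('c'): continues run of 'c', length=2
  Position 7 ('a'): new char, reset run to 1
  Position 8 ('b'): new char, reset run to 1
  Position 9 ('c'): new char, reset run to 1
  Position 10 ('c'): continues run of 'c', length=2
  Position 11 ('b'): new char, reset run to 1
Longest run: 'b' with length 2

2


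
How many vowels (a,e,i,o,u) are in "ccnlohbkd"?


Input: ccnlohbkd
Checking each character:
  'c' at position 0: consonant
  'c' at position 1: consonant
  'n' at position 2: consonant
  'l' at position 3: consonant
  'o' at position 4: vowel (running total: 1)
  'h' at position 5: consonant
  'b' at position 6: consonant
  'k' at position 7: consonant
  'd' at position 8: consonant
Total vowels: 1

1


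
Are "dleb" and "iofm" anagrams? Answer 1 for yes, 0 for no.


Strings: "dleb", "iofm"
Sorted first:  bdel
Sorted second: fimo
Differ at position 0: 'b' vs 'f' => not anagrams

0


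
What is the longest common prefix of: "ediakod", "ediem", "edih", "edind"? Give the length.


Words: ediakod, ediem, edih, edind
  Position 0: all 'e' => match
  Position 1: all 'd' => match
  Position 2: all 'i' => match
  Position 3: ('a', 'e', 'h', 'n') => mismatch, stop
LCP = "edi" (length 3)

3


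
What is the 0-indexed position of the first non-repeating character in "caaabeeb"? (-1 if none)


Input: caaabeeb
Character frequencies:
  'a': 3
  'b': 2
  'c': 1
  'e': 2
Scanning left to right for freq == 1:
  Position 0 ('c'): unique! => answer = 0

0


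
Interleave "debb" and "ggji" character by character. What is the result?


Interleaving "debb" and "ggji":
  Position 0: 'd' from first, 'g' from second => "dg"
  Position 1: 'e' from first, 'g' from second => "eg"
  Position 2: 'b' from first, 'j' from second => "bj"
  Position 3: 'b' from first, 'i' from second => "bi"
Result: dgegbjbi

dgegbjbi


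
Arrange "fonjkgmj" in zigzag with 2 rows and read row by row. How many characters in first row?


Zigzag "fonjkgmj" into 2 rows:
Placing characters:
  'f' => row 0
  'o' => row 1
  'n' => row 0
  'j' => row 1
  'k' => row 0
  'g' => row 1
  'm' => row 0
  'j' => row 1
Rows:
  Row 0: "fnkm"
  Row 1: "ojgj"
First row length: 4

4


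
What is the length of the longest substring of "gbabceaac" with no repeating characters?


Input: "gbabceaac"
Sliding window (track last position of each char):
  Position 0 ('g'): window [0,0] length 1 -- new best
  Position 1 ('b'): window [0,1] length 2 -- new best
  Position 2 ('a'): window [0,2] length 3 -- new best
  Position 3 ('b'): repeat (last at 1), move window start to 2
  Position 3 ('b'): window [2,3] length 2
  Position 4 ('c'): window [2,4] length 3
  Position 5 ('e'): window [2,5] length 4 -- new best
  Position 6 ('a'): repeat (last at 2), move window start to 3
  Position 6 ('a'): window [3,6] length 4
  Position 7 ('a'): repeat (last at 6), move window start to 7
  Position 7 ('a'): window [7,7] length 1
  Position 8 ('c'): window [7,8] length 2
Longest substring with no repeats: "abce" with length 4

4


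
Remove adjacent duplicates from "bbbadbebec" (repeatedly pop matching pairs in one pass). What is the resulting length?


Input: bbbadbebec
Stack-based adjacent duplicate removal:
  Read 'b': push. Stack: b
  Read 'b': matches stack top 'b' => pop. Stack: (empty)
  Read 'b': push. Stack: b
  Read 'a': push. Stack: ba
  Read 'd': push. Stack: bad
  Read 'b': push. Stack: badb
  Read 'e': push. Stack: badbe
  Read 'b': push. Stack: badbeb
  Read 'e': push. Stack: badbebe
  Read 'c': push. Stack: badbebec
Final stack: "badbebec" (length 8)

8


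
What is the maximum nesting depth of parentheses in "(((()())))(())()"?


Input: "(((()())))(())()"
Tracking depth:
  Position 0 '(': depth becomes 1
  Position 1 '(': depth becomes 2
  Position 2 '(': depth becomes 3
  Position 3 '(': depth becomes 4
  Position 4 ')': depth becomes 3
  Position 5 '(': depth becomes 4
  Position 6 ')': depth becomes 3
  Position 7 ')': depth becomes 2
  Position 8 ')': depth becomes 1
  Position 9 ')': depth becomes 0
  Position 10 '(': depth becomes 1
  Position 11 '(': depth becomes 2
  Position 12 ')': depth becomes 1
  Position 13 ')': depth becomes 0
  Position 14 '(': depth becomes 1
  Position 15 ')': depth becomes 0
Maximum depth reached: 4

4


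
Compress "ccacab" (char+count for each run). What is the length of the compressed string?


Input: ccacab
Runs:
  'c' x 2 => "c2"
  'a' x 1 => "a1"
  'c' x 1 => "c1"
  'a' x 1 => "a1"
  'b' x 1 => "b1"
Compressed: "c2a1c1a1b1"
Compressed length: 10

10


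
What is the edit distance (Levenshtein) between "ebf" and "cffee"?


Computing edit distance: "ebf" -> "cffee"
DP table:
           c    f    f    e    e
      0    1    2    3    4    5
  e   1    1    2    3    3    4
  b   2    2    2    3    4    4
  f   3    3    2    2    3    4
Edit distance = dp[3][5] = 4

4


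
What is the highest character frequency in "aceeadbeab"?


Input: aceeadbeab
Character counts:
  'a': 3
  'b': 2
  'c': 1
  'd': 1
  'e': 3
Maximum frequency: 3

3


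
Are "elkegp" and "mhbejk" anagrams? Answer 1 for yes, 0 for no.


Strings: "elkegp", "mhbejk"
Sorted first:  eegklp
Sorted second: behjkm
Differ at position 0: 'e' vs 'b' => not anagrams

0


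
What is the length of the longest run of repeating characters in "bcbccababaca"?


Input: "bcbccababaca"
Scanning for longest run:
  Position 1 ('c'): new char, reset run to 1
  Position 2 ('b'): new char, reset run to 1
  Position 3 ('c'): new char, reset run to 1
  Position 4 ('c'): continues run of 'c', length=2
  Position 5 ('a'): new char, reset run to 1
  Position 6 ('b'): new char, reset run to 1
  Position 7 ('a'): new char, reset run to 1
  Position 8 ('b'): new char, reset run to 1
  Position 9 ('a'): new char, reset run to 1
  Position 10 ('c'): new char, reset run to 1
  Position 11 ('a'): new char, reset run to 1
Longest run: 'c' with length 2

2


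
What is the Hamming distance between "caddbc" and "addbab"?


Comparing "caddbc" and "addbab" position by position:
  Position 0: 'c' vs 'a' => differ
  Position 1: 'a' vs 'd' => differ
  Position 2: 'd' vs 'd' => same
  Position 3: 'd' vs 'b' => differ
  Position 4: 'b' vs 'a' => differ
  Position 5: 'c' vs 'b' => differ
Total differences (Hamming distance): 5

5


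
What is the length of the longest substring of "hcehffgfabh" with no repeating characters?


Input: "hcehffgfabh"
Sliding window (track last position of each char):
  Position 0 ('h'): window [0,0] length 1 -- new best
  Position 1 ('c'): window [0,1] length 2 -- new best
  Position 2 ('e'): window [0,2] length 3 -- new best
  Position 3 ('h'): repeat (last at 0), move window start to 1
  Position 3 ('h'): window [1,3] length 3
  Position 4 ('f'): window [1,4] length 4 -- new best
  Position 5 ('f'): repeat (last at 4), move window start to 5
  Position 5 ('f'): window [5,5] length 1
  Position 6 ('g'): window [5,6] length 2
  Position 7 ('f'): repeat (last at 5), move window start to 6
  Position 7 ('f'): window [6,7] length 2
  Position 8 ('a'): window [6,8] length 3
  Position 9 ('b'): window [6,9] length 4
  Position 10 ('h'): window [6,10] length 5 -- new best
Longest substring with no repeats: "gfabh" with length 5

5


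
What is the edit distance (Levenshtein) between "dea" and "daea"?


Computing edit distance: "dea" -> "daea"
DP table:
           d    a    e    a
      0    1    2    3    4
  d   1    0    1    2    3
  e   2    1    1    1    2
  a   3    2    1    2    1
Edit distance = dp[3][4] = 1

1


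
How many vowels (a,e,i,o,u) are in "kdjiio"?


Input: kdjiio
Checking each character:
  'k' at position 0: consonant
  'd' at position 1: consonant
  'j' at position 2: consonant
  'i' at position 3: vowel (running total: 1)
  'i' at position 4: vowel (running total: 2)
  'o' at position 5: vowel (running total: 3)
Total vowels: 3

3
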